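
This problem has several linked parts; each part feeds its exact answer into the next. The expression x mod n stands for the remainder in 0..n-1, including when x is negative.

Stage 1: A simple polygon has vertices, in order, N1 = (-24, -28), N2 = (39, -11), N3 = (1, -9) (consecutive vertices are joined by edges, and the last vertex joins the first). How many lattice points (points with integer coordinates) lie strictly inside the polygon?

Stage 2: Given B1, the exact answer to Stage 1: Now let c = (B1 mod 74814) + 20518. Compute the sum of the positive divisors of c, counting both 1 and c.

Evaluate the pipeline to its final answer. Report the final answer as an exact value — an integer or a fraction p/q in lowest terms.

Stage 1: cross terms: (-24*-11 - 39*-28)=1356, (39*-9 - 1*-11)=-340, (1*-28 - -24*-9)=-244; twice the area = |772| = 772; area = 386; boundary points = 1 + 2 + 1 = 4; strictly interior points = area - boundary/2 + 1 = 385; answer 385
Stage 2: B1 = 385; c = 20903; 20903 is prime, so its only divisors are 1 and 20903; sigma = 1 + 20903 = 20904; answer 20904

20904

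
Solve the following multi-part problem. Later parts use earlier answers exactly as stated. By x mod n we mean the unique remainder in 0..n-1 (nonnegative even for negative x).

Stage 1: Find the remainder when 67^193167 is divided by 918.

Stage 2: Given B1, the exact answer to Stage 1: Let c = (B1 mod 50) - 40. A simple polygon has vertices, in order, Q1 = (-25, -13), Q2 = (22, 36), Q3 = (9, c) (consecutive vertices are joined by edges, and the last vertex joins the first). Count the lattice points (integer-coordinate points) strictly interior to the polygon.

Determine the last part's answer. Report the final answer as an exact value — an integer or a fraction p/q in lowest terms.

973

Stage 1: squarings mod 918: 67^1=67, 67^2=817, 67^4=103, 67^8=511, 67^16=409, 67^32=205, 67^64=715, 67^128=817, 67^256=103, 67^512=511, 67^1024=409, 67^2048=205, 67^4096=715, 67^8192=817, 67^16384=103, 67^32768=511, 67^65536=409, 67^131072=205; 67^193167 = 67^1 * 67^2 * 67^4 * 67^8 * 67^128 * 67^512 * 67^4096 * 67^8192 * 67^16384 * 67^32768 * 67^131072 = 271 (mod 918); answer 271
Stage 2: B1 = 271; c = -19; cross terms: (-25*36 - 22*-13)=-614, (22*-19 - 9*36)=-742, (9*-13 - -25*-19)=-592; twice the area = |-1948| = 1948; area = 974; boundary points = 1 + 1 + 2 = 4; strictly interior points = area - boundary/2 + 1 = 973; answer 973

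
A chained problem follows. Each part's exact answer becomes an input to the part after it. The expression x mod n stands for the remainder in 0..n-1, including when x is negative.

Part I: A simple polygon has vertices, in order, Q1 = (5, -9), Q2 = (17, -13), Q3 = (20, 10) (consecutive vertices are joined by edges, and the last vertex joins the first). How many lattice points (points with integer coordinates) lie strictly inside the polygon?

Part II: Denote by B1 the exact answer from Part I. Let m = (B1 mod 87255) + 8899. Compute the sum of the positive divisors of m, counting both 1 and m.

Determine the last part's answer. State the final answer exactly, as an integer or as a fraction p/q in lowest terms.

9042

Part I: cross terms: (5*-13 - 17*-9)=88, (17*10 - 20*-13)=430, (20*-9 - 5*10)=-230; twice the area = |288| = 288; area = 144; boundary points = 4 + 1 + 1 = 6; strictly interior points = area - boundary/2 + 1 = 142; answer 142
Part II: B1 = 142; m = 9041; 9041 is prime, so its only divisors are 1 and 9041; sigma = 1 + 9041 = 9042; answer 9042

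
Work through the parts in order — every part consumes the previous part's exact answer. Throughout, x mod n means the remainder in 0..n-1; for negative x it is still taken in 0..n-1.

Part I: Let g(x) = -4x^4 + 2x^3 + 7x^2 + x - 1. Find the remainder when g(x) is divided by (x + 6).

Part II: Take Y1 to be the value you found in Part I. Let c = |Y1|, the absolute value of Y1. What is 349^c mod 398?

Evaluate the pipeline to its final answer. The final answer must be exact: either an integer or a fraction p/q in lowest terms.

Part I: remainder = value at the root: -4*(-6)^4 + 2*(-6)^3 + 7*(-6)^2 + 1*(-6)^1 - 1 = (-5184) + (-432) + (252) + (-6) + (-1) = -5371; answer -5371
Part II: Y1 = -5371; c = 5371; squarings mod 398: 349^1=349, 349^2=13, 349^4=169, 349^8=303, 349^16=269, 349^32=323, 349^64=53, 349^128=23, 349^256=131, 349^512=47, 349^1024=219, 349^2048=201, 349^4096=203; 349^5371 = 349^1 * 349^2 * 349^8 * 349^16 * 349^32 * 349^64 * 349^128 * 349^1024 * 349^4096 = 87 (mod 398); answer 87

87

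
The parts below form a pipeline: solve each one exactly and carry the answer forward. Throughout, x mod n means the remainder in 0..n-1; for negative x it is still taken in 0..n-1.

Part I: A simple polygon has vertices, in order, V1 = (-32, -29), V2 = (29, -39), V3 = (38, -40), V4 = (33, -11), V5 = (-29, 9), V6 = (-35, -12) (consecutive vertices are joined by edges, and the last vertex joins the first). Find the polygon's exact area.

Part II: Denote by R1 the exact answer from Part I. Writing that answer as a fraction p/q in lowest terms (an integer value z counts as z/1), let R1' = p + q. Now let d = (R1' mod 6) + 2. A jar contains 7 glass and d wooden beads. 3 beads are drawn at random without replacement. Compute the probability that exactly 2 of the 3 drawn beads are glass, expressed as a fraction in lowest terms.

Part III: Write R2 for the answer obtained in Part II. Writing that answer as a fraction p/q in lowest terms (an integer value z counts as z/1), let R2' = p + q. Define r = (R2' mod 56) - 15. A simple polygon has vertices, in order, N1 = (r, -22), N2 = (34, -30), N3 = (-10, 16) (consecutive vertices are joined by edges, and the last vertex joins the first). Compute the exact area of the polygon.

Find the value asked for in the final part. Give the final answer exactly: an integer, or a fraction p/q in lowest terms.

744

Part I: cross terms: (-32*-39 - 29*-29)=2089, (29*-40 - 38*-39)=322, (38*-11 - 33*-40)=902, (33*9 - -29*-11)=-22, (-29*-12 - -35*9)=663, (-35*-29 - -32*-12)=631; twice the area = |4585| = 4585; area = 4585/2; answer 4585/2
Part II: R1 = 4585/2; threaded value p + q = 4587; d = 5; total draws C(12,3) = 220; favorable C(7,2)*C(5,1) = 105; P = 21/44; answer 21/44
Part III: R2 = 21/44; threaded value p + q = 65; r = -6; cross terms: (-6*-30 - 34*-22)=928, (34*16 - -10*-30)=244, (-10*-22 - -6*16)=316; twice the area = |1488| = 1488; area = 744; answer 744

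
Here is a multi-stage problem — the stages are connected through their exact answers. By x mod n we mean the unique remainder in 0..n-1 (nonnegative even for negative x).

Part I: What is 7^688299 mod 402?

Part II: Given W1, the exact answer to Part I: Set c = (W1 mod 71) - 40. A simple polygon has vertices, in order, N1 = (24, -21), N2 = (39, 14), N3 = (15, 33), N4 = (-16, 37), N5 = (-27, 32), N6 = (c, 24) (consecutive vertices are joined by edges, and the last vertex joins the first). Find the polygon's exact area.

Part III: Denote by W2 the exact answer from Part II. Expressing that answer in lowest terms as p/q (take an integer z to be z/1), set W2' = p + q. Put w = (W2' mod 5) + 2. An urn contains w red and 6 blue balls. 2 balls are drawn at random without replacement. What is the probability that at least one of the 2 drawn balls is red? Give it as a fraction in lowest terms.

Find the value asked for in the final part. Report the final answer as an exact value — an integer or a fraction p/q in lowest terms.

Part I: squarings mod 402: 7^1=7, 7^2=49, 7^4=391, 7^8=121, 7^16=169, 7^32=19, 7^64=361, 7^128=73, 7^256=103, 7^512=157, 7^1024=127, 7^2048=49, 7^4096=391, 7^8192=121, 7^16384=169, 7^32768=19, 7^65536=361, 7^131072=73, 7^262144=103, 7^524288=157; 7^688299 = 7^1 * 7^2 * 7^8 * 7^32 * 7^128 * 7^32768 * 7^131072 * 7^524288 = 295 (mod 402); answer 295
Part II: W1 = 295; c = -29; cross terms: (24*14 - 39*-21)=1155, (39*33 - 15*14)=1077, (15*37 - -16*33)=1083, (-16*32 - -27*37)=487, (-27*24 - -29*32)=280, (-29*-21 - 24*24)=33; twice the area = |4115| = 4115; area = 4115/2; answer 4115/2
Part III: W2 = 4115/2; threaded value p + q = 4117; w = 4; total draws C(10,2) = 45; complement C(6,2) = 15; favorable 45 - 15 = 30; P = 2/3; answer 2/3

2/3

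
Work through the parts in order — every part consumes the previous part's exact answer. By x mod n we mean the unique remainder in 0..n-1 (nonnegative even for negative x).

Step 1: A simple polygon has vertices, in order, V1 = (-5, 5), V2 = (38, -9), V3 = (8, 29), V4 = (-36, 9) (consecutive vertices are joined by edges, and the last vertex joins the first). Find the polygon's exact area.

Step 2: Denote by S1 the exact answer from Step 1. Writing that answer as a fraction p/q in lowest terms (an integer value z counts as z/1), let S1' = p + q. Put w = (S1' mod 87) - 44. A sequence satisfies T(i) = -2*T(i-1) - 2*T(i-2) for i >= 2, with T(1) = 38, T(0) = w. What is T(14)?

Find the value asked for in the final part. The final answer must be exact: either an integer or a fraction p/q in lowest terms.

Step 1: cross terms: (-5*-9 - 38*5)=-145, (38*29 - 8*-9)=1174, (8*9 - -36*29)=1116, (-36*5 - -5*9)=-135; twice the area = |2010| = 2010; area = 1005; answer 1005
Step 2: S1 = 1005; threaded value p + q = 1006; w = 5; T(2) = -2*(38) - 2*(5) = -86; iterating: T(2)=-86, T(3)=96, T(4)=-20, T(5)=-152, T(6)=344, T(7)=-384, T(8)=80, T(9)=608, T(10)=-1376, T(11)=1536, T(12)=-320, T(13)=-2432, T(14)=5504; answer 5504

5504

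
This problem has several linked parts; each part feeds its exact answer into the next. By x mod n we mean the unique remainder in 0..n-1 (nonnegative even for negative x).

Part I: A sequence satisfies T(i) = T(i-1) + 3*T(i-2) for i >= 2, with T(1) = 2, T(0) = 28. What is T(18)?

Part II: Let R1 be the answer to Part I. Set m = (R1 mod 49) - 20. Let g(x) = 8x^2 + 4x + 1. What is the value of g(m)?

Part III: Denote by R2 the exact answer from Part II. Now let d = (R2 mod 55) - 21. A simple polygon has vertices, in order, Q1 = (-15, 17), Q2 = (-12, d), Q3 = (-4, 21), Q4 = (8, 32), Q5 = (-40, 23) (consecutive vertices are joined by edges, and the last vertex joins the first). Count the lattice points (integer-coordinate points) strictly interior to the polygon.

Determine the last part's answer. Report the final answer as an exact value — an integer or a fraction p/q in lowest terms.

Part I: T(2) = 1*(2) + 3*(28) = 86; iterating: T(2)=86, T(3)=92, T(4)=350, T(5)=626, T(6)=1676, T(7)=3554, T(8)=8582, T(9)=19244, T(10)=44990, T(11)=102722, T(12)=237692, T(13)=545858, T(14)=1258934, T(15)=2896508, T(16)=6673310, T(17)=15362834, T(18)=35382764; answer 35382764
Part II: R1 = 35382764; m = -9; 8*(-9)^2 + 4*(-9)^1 + 1 = (648) + (-36) + (1) = 613; answer 613
Part III: R2 = 613; d = -13; cross terms: (-15*-13 - -12*17)=399, (-12*21 - -4*-13)=-304, (-4*32 - 8*21)=-296, (8*23 - -40*32)=1464, (-40*17 - -15*23)=-335; twice the area = |928| = 928; area = 464; boundary points = 3 + 2 + 1 + 3 + 1 = 10; strictly interior points = area - boundary/2 + 1 = 460; answer 460

460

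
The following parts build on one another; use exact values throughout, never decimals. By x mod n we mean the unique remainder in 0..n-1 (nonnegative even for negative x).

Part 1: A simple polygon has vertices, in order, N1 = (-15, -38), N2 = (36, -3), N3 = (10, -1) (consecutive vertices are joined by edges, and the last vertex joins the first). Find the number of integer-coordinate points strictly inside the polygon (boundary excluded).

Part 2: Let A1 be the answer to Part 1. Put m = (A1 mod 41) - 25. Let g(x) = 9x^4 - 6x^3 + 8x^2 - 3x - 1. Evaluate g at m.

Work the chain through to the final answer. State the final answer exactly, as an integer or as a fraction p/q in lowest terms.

Part 1: cross terms: (-15*-3 - 36*-38)=1413, (36*-1 - 10*-3)=-6, (10*-38 - -15*-1)=-395; twice the area = |1012| = 1012; area = 506; boundary points = 1 + 2 + 1 = 4; strictly interior points = area - boundary/2 + 1 = 505; answer 505
Part 2: A1 = 505; m = -12; 9*(-12)^4 - 6*(-12)^3 + 8*(-12)^2 - 3*(-12)^1 - 1 = (186624) + (10368) + (1152) + (36) + (-1) = 198179; answer 198179

198179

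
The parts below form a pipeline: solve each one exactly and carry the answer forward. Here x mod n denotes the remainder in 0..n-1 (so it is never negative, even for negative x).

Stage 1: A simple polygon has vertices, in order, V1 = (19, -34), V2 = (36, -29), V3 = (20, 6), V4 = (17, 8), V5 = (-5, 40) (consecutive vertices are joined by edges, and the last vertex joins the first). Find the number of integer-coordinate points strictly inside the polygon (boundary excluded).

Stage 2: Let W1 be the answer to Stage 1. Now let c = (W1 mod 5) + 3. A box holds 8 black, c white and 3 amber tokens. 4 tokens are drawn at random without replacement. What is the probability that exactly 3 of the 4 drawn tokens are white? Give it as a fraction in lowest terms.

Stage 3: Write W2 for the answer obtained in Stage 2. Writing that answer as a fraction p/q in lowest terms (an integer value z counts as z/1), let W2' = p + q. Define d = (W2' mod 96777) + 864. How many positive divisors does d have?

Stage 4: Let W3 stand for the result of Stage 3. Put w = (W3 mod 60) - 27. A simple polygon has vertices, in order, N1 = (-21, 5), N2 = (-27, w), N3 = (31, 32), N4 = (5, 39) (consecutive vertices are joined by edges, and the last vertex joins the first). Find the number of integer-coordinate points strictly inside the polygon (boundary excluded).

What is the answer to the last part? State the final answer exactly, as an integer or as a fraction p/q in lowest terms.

1228

Stage 1: cross terms: (19*-29 - 36*-34)=673, (36*6 - 20*-29)=796, (20*8 - 17*6)=58, (17*40 - -5*8)=720, (-5*-34 - 19*40)=-590; twice the area = |1657| = 1657; area = 1657/2; boundary points = 1 + 1 + 1 + 2 + 2 = 7; strictly interior points = area - boundary/2 + 1 = 826; answer 826
Stage 2: W1 = 826; c = 4; total draws C(15,4) = 1365; favorable C(4,3)*C(11,1) = 44; P = 44/1365; answer 44/1365
Stage 3: W2 = 44/1365; threaded value p + q = 1409; d = 2273; 2273 is prime, so its only divisors are 1 and 2273; count = 2; answer 2
Stage 4: W3 = 2; w = -25; cross terms: (-21*-25 - -27*5)=660, (-27*32 - 31*-25)=-89, (31*39 - 5*32)=1049, (5*5 - -21*39)=844; twice the area = |2464| = 2464; area = 1232; boundary points = 6 + 1 + 1 + 2 = 10; strictly interior points = area - boundary/2 + 1 = 1228; answer 1228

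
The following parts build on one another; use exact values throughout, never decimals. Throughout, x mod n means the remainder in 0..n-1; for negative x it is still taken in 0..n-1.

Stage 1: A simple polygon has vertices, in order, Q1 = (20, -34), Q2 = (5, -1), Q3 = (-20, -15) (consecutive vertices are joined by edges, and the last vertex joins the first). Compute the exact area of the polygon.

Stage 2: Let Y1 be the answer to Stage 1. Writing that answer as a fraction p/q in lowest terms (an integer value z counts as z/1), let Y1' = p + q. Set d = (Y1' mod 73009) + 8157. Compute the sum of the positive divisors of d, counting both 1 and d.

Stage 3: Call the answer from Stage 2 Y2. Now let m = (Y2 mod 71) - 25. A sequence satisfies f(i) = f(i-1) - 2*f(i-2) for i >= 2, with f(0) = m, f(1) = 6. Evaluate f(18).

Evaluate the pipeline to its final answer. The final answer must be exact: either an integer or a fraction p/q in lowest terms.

Stage 1: cross terms: (20*-1 - 5*-34)=150, (5*-15 - -20*-1)=-95, (-20*-34 - 20*-15)=980; twice the area = |1035| = 1035; area = 1035/2; answer 1035/2
Stage 2: Y1 = 1035/2; threaded value p + q = 1037; d = 9194; 9194 = 2 * 4597; sigma = (1 + 2) * (1 + 4597) = 3 * 4598 = 13794; answer 13794
Stage 3: Y2 = 13794; m = -5; f(2) = 1*(6) - 2*(-5) = 16; iterating: f(2)=16, f(3)=4, f(4)=-28, f(5)=-36, f(6)=20, f(7)=92, f(8)=52, f(9)=-132, f(10)=-236, f(11)=28, f(12)=500, f(13)=444, f(14)=-556, f(15)=-1444, f(16)=-332, f(17)=2556, f(18)=3220; answer 3220

3220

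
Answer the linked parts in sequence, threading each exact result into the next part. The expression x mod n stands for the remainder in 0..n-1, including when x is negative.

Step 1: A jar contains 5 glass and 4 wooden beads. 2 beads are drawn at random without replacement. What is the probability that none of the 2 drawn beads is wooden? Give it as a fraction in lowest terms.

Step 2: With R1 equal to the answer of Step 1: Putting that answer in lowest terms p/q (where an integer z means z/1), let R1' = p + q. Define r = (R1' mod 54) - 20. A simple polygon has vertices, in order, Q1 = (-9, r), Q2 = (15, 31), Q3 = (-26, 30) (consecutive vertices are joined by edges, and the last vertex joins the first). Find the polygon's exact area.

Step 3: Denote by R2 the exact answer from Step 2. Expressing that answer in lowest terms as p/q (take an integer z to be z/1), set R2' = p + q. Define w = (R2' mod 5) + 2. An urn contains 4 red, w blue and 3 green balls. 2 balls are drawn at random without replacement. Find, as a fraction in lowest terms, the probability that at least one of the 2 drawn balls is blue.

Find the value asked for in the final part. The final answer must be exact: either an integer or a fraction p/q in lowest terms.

Step 1: total draws C(9,2) = 36; favorable C(5,2) = 10; P = 5/18; answer 5/18
Step 2: R1 = 5/18; threaded value p + q = 23; r = 3; cross terms: (-9*31 - 15*3)=-324, (15*30 - -26*31)=1256, (-26*3 - -9*30)=192; twice the area = |1124| = 1124; area = 562; answer 562
Step 3: R2 = 562; threaded value p + q = 563; w = 5; total draws C(12,2) = 66; complement C(7,2) = 21; favorable 66 - 21 = 45; P = 15/22; answer 15/22

15/22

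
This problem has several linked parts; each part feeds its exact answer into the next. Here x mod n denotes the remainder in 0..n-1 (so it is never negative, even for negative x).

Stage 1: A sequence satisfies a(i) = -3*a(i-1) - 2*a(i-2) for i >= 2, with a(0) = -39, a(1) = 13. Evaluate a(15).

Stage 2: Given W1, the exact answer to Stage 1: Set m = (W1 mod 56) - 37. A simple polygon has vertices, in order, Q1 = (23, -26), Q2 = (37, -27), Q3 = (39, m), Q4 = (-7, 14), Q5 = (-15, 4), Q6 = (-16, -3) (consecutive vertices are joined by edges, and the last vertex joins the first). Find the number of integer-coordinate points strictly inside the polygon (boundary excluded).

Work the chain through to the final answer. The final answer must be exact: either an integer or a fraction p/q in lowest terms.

Stage 1: a(2) = -3*(13) - 2*(-39) = 39; iterating: a(2)=39, a(3)=-143, a(4)=351, a(5)=-767, a(6)=1599, a(7)=-3263, a(8)=6591, a(9)=-13247, a(10)=26559, a(11)=-53183, a(12)=106431, a(13)=-212927, a(14)=425919, a(15)=-851903; answer -851903
Stage 2: W1 = -851903; m = -12; cross terms: (23*-27 - 37*-26)=341, (37*-12 - 39*-27)=609, (39*14 - -7*-12)=462, (-7*4 - -15*14)=182, (-15*-3 - -16*4)=109, (-16*-26 - 23*-3)=485; twice the area = |2188| = 2188; area = 1094; boundary points = 1 + 1 + 2 + 2 + 1 + 1 = 8; strictly interior points = area - boundary/2 + 1 = 1091; answer 1091

1091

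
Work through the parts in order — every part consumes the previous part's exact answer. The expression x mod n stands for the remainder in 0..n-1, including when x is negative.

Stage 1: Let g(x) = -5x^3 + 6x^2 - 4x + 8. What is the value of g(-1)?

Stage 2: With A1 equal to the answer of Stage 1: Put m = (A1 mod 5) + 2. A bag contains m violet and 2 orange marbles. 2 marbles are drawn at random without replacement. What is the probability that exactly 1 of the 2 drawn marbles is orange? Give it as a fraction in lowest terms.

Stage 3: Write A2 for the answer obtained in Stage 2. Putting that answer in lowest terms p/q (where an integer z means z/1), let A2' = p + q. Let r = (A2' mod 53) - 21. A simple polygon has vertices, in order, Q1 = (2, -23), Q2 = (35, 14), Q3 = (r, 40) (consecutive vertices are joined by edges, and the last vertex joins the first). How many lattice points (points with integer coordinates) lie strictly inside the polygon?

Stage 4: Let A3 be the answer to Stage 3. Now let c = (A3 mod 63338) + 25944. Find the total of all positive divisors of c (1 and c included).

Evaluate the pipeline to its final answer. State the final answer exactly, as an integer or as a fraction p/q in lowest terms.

Stage 1: -5*(-1)^3 + 6*(-1)^2 - 4*(-1)^1 + 8 = (5) + (6) + (4) + (8) = 23; answer 23
Stage 2: A1 = 23; m = 5; total draws C(7,2) = 21; favorable C(2,1)*C(5,1) = 10; P = 10/21; answer 10/21
Stage 3: A2 = 10/21; threaded value p + q = 31; r = 10; cross terms: (2*14 - 35*-23)=833, (35*40 - 10*14)=1260, (10*-23 - 2*40)=-310; twice the area = |1783| = 1783; area = 1783/2; boundary points = 1 + 1 + 1 = 3; strictly interior points = area - boundary/2 + 1 = 891; answer 891
Stage 4: A3 = 891; c = 26835; 26835 = 3 * 5 * 1789; sigma = (1 + 3) * (1 + 5) * (1 + 1789) = 4 * 6 * 1790 = 42960; answer 42960

42960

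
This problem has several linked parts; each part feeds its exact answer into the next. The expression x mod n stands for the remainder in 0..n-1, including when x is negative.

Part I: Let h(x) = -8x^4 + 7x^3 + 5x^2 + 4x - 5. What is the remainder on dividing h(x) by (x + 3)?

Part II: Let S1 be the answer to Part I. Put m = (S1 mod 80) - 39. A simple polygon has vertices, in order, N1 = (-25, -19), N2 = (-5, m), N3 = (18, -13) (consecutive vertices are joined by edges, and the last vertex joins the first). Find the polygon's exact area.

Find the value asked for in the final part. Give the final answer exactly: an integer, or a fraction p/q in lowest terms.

2073/2

Part I: remainder = value at the root: -8*(-3)^4 + 7*(-3)^3 + 5*(-3)^2 + 4*(-3)^1 - 5 = (-648) + (-189) + (45) + (-12) + (-5) = -809; answer -809
Part II: S1 = -809; m = 32; cross terms: (-25*32 - -5*-19)=-895, (-5*-13 - 18*32)=-511, (18*-19 - -25*-13)=-667; twice the area = |-2073| = 2073; area = 2073/2; answer 2073/2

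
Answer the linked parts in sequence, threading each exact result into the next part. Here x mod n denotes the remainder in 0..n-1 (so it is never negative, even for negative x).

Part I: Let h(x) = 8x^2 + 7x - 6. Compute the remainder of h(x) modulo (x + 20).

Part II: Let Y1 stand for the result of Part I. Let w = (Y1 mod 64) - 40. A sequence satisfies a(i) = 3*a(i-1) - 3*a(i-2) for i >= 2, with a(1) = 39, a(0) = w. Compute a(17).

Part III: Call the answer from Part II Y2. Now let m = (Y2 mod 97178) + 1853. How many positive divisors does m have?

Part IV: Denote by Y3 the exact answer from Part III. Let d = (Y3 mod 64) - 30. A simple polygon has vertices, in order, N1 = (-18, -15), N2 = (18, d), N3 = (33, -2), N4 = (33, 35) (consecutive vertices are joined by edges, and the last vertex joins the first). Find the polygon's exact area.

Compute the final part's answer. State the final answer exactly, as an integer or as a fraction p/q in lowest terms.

744

Part I: remainder = value at the root: 8*(-20)^2 + 7*(-20)^1 - 6 = (3200) + (-140) + (-6) = 3054; answer 3054
Part II: Y1 = 3054; w = 6; a(2) = 3*(39) - 3*(6) = 99; iterating: a(2)=99, a(3)=180, a(4)=243, a(5)=189, a(6)=-162, a(7)=-1053, a(8)=-2673, a(9)=-4860, a(10)=-6561, a(11)=-5103, a(12)=4374, a(13)=28431, a(14)=72171, a(15)=131220, a(16)=177147, a(17)=137781; answer 137781
Part III: Y2 = 137781; m = 42456; 42456 = 2^3 * 3 * 29 * 61; number of divisors = (3+1) * (1+1) * (1+1) * (1+1) = 32; answer 32
Part IV: Y3 = 32; d = 2; cross terms: (-18*2 - 18*-15)=234, (18*-2 - 33*2)=-102, (33*35 - 33*-2)=1221, (33*-15 - -18*35)=135; twice the area = |1488| = 1488; area = 744; answer 744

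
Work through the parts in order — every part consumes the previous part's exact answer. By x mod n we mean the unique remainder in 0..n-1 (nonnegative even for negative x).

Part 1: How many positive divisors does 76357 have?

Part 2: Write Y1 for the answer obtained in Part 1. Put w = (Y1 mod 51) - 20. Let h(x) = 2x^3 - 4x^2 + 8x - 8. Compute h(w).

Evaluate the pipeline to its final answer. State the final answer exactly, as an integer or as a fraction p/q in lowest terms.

Part 1: 76357 = 29 * 2633; number of divisors = (1+1) * (1+1) = 4; answer 4
Part 2: Y1 = 4; w = -16; 2*(-16)^3 - 4*(-16)^2 + 8*(-16)^1 - 8 = (-8192) + (-1024) + (-128) + (-8) = -9352; answer -9352

-9352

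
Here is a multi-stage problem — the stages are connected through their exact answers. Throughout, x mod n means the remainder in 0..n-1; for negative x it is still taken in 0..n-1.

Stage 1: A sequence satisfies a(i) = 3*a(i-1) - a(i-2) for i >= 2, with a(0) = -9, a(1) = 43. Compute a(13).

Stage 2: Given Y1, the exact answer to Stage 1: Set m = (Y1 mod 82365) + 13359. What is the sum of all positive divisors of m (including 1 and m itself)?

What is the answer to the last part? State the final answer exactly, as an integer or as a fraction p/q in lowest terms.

93600

Stage 1: a(2) = 3*(43) - 1*(-9) = 138; iterating: a(2)=138, a(3)=371, a(4)=975, a(5)=2554, a(6)=6687, a(7)=17507, a(8)=45834, a(9)=119995, a(10)=314151, a(11)=822458, a(12)=2153223, a(13)=5637211; answer 5637211
Stage 2: Y1 = 5637211; m = 49750; 49750 = 2 * 5^3 * 199; sigma = (1 + 2) * (1 + 5 + 25 + 125) * (1 + 199) = 3 * 156 * 200 = 93600; answer 93600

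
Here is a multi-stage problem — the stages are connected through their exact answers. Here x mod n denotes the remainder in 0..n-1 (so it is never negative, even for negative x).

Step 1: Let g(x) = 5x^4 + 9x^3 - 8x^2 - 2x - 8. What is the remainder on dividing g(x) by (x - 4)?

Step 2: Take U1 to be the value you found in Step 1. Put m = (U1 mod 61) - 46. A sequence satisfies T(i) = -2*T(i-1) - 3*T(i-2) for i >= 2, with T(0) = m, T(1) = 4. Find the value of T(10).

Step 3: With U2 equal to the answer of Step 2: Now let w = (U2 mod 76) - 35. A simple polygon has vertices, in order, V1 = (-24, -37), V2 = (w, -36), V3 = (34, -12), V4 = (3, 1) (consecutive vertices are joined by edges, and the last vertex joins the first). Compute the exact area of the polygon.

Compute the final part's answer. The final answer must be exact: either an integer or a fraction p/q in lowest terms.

773

Step 1: remainder = value at the root: 5*(4)^4 + 9*(4)^3 - 8*(4)^2 - 2*(4)^1 - 8 = (1280) + (576) + (-128) + (-8) + (-8) = 1712; answer 1712
Step 2: U1 = 1712; m = -42; T(2) = -2*(4) - 3*(-42) = 118; iterating: T(2)=118, T(3)=-248, T(4)=142, T(5)=460, T(6)=-1346, T(7)=1312, T(8)=1414, T(9)=-6764, T(10)=9286; answer 9286
Step 3: U2 = 9286; w = -21; cross terms: (-24*-36 - -21*-37)=87, (-21*-12 - 34*-36)=1476, (34*1 - 3*-12)=70, (3*-37 - -24*1)=-87; twice the area = |1546| = 1546; area = 773; answer 773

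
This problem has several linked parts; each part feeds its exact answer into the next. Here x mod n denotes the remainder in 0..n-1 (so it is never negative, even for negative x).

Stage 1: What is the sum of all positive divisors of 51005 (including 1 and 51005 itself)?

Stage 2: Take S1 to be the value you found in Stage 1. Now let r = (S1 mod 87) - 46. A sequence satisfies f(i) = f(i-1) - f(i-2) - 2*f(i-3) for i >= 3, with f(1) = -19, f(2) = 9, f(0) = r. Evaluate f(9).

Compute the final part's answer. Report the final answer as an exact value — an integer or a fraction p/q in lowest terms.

248

Stage 1: 51005 = 5 * 101^2; sigma = (1 + 5) * (1 + 101 + 10201) = 6 * 10303 = 61818; answer 61818
Stage 2: S1 = 61818; r = 2; f(3) = 1*(9) - 1*(-19) - 2*(2) = 24; iterating: f(3)=24, f(4)=53, f(5)=11, f(6)=-90, f(7)=-207, f(8)=-139, f(9)=248; answer 248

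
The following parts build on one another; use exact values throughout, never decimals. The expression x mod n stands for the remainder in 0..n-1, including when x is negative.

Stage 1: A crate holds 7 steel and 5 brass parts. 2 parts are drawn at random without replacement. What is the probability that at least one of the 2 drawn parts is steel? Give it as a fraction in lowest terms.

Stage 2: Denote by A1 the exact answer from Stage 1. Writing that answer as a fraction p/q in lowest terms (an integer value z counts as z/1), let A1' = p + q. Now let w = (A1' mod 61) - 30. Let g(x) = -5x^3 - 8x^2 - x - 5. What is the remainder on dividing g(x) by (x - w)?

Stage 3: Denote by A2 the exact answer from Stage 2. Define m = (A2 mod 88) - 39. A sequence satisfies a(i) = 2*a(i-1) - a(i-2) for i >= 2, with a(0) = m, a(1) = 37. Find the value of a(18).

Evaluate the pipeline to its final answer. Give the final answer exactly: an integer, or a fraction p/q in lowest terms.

Stage 1: total draws C(12,2) = 66; complement C(5,2) = 10; favorable 66 - 10 = 56; P = 28/33; answer 28/33
Stage 2: A1 = 28/33; threaded value p + q = 61; w = -30; remainder = value at the root: -5*(-30)^3 - 8*(-30)^2 - 1*(-30)^1 - 5 = (135000) + (-7200) + (30) + (-5) = 127825; answer 127825
Stage 3: A2 = 127825; m = 10; a(2) = 2*(37) - 1*(10) = 64; iterating: a(2)=64, a(3)=91, a(4)=118, a(5)=145, a(6)=172, a(7)=199, a(8)=226, a(9)=253, a(10)=280, a(11)=307, a(12)=334, a(13)=361, a(14)=388, a(15)=415, a(16)=442, a(17)=469, a(18)=496; answer 496

496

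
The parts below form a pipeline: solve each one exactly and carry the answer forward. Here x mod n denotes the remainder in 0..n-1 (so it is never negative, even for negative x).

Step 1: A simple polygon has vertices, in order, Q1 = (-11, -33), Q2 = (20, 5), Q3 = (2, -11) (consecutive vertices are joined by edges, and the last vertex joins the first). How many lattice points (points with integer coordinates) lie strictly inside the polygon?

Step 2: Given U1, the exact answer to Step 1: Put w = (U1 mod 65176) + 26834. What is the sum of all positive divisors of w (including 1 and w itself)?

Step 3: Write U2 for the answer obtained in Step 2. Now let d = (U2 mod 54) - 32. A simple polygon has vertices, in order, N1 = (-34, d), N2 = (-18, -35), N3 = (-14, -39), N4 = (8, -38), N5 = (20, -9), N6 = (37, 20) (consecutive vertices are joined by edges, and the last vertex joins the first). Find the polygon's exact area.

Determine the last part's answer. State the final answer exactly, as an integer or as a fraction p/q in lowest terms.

4567/2

Step 1: cross terms: (-11*5 - 20*-33)=605, (20*-11 - 2*5)=-230, (2*-33 - -11*-11)=-187; twice the area = |188| = 188; area = 94; boundary points = 1 + 2 + 1 = 4; strictly interior points = area - boundary/2 + 1 = 93; answer 93
Step 2: U1 = 93; w = 26927; 26927 is prime, so its only divisors are 1 and 26927; sigma = 1 + 26927 = 26928; answer 26928
Step 3: U2 = 26928; d = 4; cross terms: (-34*-35 - -18*4)=1262, (-18*-39 - -14*-35)=212, (-14*-38 - 8*-39)=844, (8*-9 - 20*-38)=688, (20*20 - 37*-9)=733, (37*4 - -34*20)=828; twice the area = |4567| = 4567; area = 4567/2; answer 4567/2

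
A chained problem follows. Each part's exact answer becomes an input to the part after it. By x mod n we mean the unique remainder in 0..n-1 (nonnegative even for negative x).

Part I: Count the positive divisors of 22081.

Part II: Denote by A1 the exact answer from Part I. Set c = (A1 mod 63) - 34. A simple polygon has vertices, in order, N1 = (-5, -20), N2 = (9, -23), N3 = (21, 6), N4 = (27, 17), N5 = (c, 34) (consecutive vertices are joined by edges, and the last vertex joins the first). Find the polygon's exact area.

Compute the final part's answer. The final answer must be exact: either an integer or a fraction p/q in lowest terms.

3225/2

Part I: 22081 = 71 * 311; number of divisors = (1+1) * (1+1) = 4; answer 4
Part II: A1 = 4; c = -30; cross terms: (-5*-23 - 9*-20)=295, (9*6 - 21*-23)=537, (21*17 - 27*6)=195, (27*34 - -30*17)=1428, (-30*-20 - -5*34)=770; twice the area = |3225| = 3225; area = 3225/2; answer 3225/2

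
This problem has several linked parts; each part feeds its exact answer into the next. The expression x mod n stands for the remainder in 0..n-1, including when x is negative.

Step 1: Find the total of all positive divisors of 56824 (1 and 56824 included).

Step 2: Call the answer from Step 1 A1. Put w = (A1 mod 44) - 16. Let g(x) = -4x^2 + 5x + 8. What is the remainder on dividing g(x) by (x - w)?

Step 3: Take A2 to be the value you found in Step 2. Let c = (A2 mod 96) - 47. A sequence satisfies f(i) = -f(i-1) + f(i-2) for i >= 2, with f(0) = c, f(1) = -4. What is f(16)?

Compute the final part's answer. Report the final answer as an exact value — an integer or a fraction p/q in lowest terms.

Step 1: 56824 = 2^3 * 7103; sigma = (1 + 2 + 4 + 8) * (1 + 7103) = 15 * 7104 = 106560; answer 106560
Step 2: A1 = 106560; w = 20; remainder = value at the root: -4*(20)^2 + 5*(20)^1 + 8 = (-1600) + (100) + (8) = -1492; answer -1492
Step 3: A2 = -1492; c = -3; f(2) = -1*(-4) + 1*(-3) = 1; iterating: f(2)=1, f(3)=-5, f(4)=6, f(5)=-11, f(6)=17, f(7)=-28, f(8)=45, f(9)=-73, f(10)=118, f(11)=-191, f(12)=309, f(13)=-500, f(14)=809, f(15)=-1309, f(16)=2118; answer 2118

2118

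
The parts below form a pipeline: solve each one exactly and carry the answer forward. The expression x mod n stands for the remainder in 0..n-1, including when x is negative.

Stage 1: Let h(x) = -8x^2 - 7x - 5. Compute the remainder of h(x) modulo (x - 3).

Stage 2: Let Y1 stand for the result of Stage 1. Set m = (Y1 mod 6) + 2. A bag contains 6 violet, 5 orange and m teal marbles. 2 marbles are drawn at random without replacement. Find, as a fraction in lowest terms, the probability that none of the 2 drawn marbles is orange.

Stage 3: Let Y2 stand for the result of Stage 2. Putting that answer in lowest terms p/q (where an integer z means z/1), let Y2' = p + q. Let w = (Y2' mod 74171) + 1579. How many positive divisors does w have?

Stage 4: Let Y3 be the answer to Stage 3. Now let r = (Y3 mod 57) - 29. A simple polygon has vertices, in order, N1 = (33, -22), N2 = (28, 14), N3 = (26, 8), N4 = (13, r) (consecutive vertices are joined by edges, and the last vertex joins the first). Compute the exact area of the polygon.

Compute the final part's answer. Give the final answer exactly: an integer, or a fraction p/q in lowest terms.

Stage 1: remainder = value at the root: -8*(3)^2 - 7*(3)^1 - 5 = (-72) + (-21) + (-5) = -98; answer -98
Stage 2: Y1 = -98; m = 6; total draws C(17,2) = 136; favorable C(12,2) = 66; P = 33/68; answer 33/68
Stage 3: Y2 = 33/68; threaded value p + q = 101; w = 1680; 1680 = 2^4 * 3 * 5 * 7; number of divisors = (4+1) * (1+1) * (1+1) * (1+1) = 40; answer 40
Stage 4: Y3 = 40; r = 11; cross terms: (33*14 - 28*-22)=1078, (28*8 - 26*14)=-140, (26*11 - 13*8)=182, (13*-22 - 33*11)=-649; twice the area = |471| = 471; area = 471/2; answer 471/2

471/2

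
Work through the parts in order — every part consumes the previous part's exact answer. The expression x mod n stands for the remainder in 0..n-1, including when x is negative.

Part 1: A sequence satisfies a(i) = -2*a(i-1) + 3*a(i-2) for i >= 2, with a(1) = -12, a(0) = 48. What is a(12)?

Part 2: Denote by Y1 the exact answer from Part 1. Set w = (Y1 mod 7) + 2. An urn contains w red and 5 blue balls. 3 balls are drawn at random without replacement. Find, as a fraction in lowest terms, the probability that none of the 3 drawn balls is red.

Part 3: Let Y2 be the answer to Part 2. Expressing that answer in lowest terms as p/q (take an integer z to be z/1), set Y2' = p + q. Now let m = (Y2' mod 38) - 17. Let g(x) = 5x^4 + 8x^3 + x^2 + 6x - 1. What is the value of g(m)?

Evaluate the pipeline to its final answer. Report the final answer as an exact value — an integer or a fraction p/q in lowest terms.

Part 1: a(2) = -2*(-12) + 3*(48) = 168; iterating: a(2)=168, a(3)=-372, a(4)=1248, a(5)=-3612, a(6)=10968, a(7)=-32772, a(8)=98448, a(9)=-295212, a(10)=885768, a(11)=-2657172, a(12)=7971648; answer 7971648
Part 2: Y1 = 7971648; w = 8; total draws C(13,3) = 286; favorable C(5,3) = 10; P = 5/143; answer 5/143
Part 3: Y2 = 5/143; threaded value p + q = 148; m = 17; 5*(17)^4 + 8*(17)^3 + 1*(17)^2 + 6*(17)^1 - 1 = (417605) + (39304) + (289) + (102) + (-1) = 457299; answer 457299

457299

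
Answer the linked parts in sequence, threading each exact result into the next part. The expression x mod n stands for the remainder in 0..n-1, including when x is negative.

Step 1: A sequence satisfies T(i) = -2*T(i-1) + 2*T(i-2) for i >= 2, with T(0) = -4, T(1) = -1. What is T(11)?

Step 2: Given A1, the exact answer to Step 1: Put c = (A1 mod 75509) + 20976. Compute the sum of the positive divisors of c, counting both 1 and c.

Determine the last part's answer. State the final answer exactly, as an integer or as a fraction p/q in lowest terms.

Step 1: T(2) = -2*(-1) + 2*(-4) = -6; iterating: T(2)=-6, T(3)=10, T(4)=-32, T(5)=84, T(6)=-232, T(7)=632, T(8)=-1728, T(9)=4720, T(10)=-12896, T(11)=35232; answer 35232
Step 2: A1 = 35232; c = 56208; 56208 = 2^4 * 3 * 1171; sigma = (1 + 2 + 4 + 8 + 16) * (1 + 3) * (1 + 1171) = 31 * 4 * 1172 = 145328; answer 145328

145328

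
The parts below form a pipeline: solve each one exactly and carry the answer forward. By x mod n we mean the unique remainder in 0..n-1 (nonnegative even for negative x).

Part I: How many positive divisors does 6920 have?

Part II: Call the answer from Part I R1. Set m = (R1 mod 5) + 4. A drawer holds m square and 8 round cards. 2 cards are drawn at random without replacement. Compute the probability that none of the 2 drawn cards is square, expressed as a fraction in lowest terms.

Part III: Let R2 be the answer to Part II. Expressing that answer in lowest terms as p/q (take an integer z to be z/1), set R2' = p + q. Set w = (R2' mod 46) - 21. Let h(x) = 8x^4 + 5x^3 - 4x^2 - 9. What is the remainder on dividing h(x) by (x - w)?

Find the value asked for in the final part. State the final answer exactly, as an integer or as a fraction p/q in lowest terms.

Part I: 6920 = 2^3 * 5 * 173; number of divisors = (3+1) * (1+1) * (1+1) = 16; answer 16
Part II: R1 = 16; m = 5; total draws C(13,2) = 78; favorable C(8,2) = 28; P = 14/39; answer 14/39
Part III: R2 = 14/39; threaded value p + q = 53; w = -14; remainder = value at the root: 8*(-14)^4 + 5*(-14)^3 - 4*(-14)^2 - 9 = (307328) + (-13720) + (-784) + (-9) = 292815; answer 292815

292815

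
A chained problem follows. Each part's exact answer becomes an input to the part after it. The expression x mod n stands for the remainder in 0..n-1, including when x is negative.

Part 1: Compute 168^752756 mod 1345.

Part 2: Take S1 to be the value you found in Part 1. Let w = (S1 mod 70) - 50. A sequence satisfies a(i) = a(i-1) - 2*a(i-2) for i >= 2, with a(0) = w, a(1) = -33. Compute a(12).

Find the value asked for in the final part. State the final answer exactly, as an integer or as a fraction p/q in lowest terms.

309

Part 1: squarings mod 1345: 168^1=168, 168^2=1324, 168^4=441, 168^8=801, 168^16=36, 168^32=1296, 168^64=1056, 168^128=131, 168^256=1021, 168^512=66, 168^1024=321, 168^2048=821, 168^4096=196, 168^8192=756, 168^16384=1256, 168^32768=1196, 168^65536=681, 168^131072=1081, 168^262144=1101, 168^524288=356; 168^752756 = 168^4 * 168^16 * 168^32 * 168^64 * 168^1024 * 168^2048 * 168^4096 * 168^8192 * 168^16384 * 168^65536 * 168^131072 * 168^524288 = 81 (mod 1345); answer 81
Part 2: S1 = 81; w = -39; a(2) = 1*(-33) - 2*(-39) = 45; iterating: a(2)=45, a(3)=111, a(4)=21, a(5)=-201, a(6)=-243, a(7)=159, a(8)=645, a(9)=327, a(10)=-963, a(11)=-1617, a(12)=309; answer 309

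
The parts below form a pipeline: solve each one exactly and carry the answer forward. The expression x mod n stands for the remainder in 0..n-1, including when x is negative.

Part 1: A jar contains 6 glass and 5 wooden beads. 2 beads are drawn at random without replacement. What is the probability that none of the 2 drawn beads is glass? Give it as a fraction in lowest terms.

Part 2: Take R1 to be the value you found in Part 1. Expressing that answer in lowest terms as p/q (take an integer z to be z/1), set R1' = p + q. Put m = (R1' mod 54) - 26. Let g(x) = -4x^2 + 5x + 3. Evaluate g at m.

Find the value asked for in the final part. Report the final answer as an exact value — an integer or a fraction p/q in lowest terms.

-738

Part 1: total draws C(11,2) = 55; favorable C(5,2) = 10; P = 2/11; answer 2/11
Part 2: R1 = 2/11; threaded value p + q = 13; m = -13; -4*(-13)^2 + 5*(-13)^1 + 3 = (-676) + (-65) + (3) = -738; answer -738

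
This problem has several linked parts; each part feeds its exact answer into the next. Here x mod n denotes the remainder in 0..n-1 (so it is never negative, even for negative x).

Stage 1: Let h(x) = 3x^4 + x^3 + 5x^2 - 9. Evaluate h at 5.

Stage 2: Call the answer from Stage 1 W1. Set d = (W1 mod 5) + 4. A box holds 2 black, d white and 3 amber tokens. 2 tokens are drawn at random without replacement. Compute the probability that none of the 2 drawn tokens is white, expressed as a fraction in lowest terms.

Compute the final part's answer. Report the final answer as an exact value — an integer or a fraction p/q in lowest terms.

Stage 1: 3*(5)^4 + 1*(5)^3 + 5*(5)^2 - 9 = (1875) + (125) + (125) + (-9) = 2116; answer 2116
Stage 2: W1 = 2116; d = 5; total draws C(10,2) = 45; favorable C(5,2) = 10; P = 2/9; answer 2/9

2/9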